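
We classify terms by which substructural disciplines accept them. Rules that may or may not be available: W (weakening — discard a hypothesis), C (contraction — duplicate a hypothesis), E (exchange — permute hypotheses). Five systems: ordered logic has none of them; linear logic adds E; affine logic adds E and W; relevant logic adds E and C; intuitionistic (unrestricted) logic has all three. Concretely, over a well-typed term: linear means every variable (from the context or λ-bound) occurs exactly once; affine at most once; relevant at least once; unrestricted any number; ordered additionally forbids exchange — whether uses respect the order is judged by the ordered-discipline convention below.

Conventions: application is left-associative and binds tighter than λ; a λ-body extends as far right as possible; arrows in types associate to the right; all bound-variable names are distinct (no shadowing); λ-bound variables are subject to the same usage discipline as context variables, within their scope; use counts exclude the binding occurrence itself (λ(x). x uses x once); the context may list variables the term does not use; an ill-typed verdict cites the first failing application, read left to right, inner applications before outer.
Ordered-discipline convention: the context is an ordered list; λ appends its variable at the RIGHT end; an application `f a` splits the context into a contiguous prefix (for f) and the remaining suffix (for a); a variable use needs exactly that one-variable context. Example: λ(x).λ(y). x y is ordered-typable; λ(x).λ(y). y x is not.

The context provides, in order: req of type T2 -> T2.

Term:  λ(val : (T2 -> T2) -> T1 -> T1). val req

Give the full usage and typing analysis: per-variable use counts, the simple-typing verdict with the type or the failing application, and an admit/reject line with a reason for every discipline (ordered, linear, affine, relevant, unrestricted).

usage: req: 1×; val (λ-bound): 1×
order of uses: val, req
typing: well-typed — term : ((T2 -> T2) -> T1 -> T1) -> T1 -> T1
ordered: ✗, no ordered split (uses run val, req)
linear: ✓, each of req, val used exactly once
affine: ✓, at most one use each (req, val)
relevant: ✓, req, val: all used, weakening unneeded
unrestricted: ✓, well-typed at ((T2 -> T2) -> T1 -> T1) -> T1 -> T1; no restrictions here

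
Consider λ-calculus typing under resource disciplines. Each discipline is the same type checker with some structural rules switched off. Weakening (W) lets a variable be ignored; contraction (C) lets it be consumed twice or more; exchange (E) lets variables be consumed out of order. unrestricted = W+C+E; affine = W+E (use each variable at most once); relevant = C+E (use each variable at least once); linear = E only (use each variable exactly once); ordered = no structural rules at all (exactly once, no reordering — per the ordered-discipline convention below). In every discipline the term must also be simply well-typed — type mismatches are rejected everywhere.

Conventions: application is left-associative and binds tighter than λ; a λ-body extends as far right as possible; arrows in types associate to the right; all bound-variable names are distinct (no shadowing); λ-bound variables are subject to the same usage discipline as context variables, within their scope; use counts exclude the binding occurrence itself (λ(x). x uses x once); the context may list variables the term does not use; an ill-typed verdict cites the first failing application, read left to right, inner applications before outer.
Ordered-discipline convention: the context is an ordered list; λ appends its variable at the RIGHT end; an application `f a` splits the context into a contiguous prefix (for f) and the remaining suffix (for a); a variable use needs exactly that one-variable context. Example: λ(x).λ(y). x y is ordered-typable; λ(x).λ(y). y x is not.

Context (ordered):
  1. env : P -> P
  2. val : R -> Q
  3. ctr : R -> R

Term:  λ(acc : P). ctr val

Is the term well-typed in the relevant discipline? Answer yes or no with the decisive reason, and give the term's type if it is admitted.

no — fails simple typing
variable uses: env: 0, val: 1, ctr: 1, acc [bound]: 0
order of uses: ctr, val
typing: ill-typed: argument of type R -> Q where R is required
summary: ordered ✗; linear ✗; affine ✗; relevant ✗; unrestricted ✗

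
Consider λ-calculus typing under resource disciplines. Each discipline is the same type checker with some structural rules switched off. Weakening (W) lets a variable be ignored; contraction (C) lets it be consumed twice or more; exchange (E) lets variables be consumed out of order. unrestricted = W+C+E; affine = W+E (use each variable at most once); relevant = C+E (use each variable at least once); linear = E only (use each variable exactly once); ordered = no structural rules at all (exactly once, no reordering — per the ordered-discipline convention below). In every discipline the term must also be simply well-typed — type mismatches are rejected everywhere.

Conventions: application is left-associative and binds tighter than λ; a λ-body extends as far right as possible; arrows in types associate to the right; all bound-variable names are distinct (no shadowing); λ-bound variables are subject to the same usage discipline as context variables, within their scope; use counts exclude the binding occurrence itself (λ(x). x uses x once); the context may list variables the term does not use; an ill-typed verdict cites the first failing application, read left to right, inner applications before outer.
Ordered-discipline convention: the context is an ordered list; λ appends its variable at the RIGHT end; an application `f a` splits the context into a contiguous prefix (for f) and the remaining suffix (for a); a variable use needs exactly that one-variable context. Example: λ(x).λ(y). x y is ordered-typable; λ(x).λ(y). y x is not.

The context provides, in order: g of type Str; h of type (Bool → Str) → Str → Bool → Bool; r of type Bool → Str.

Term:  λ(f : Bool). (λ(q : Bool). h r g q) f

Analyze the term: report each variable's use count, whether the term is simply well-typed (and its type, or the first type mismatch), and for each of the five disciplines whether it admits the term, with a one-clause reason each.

use counts: g ×1, h ×1, r ×1, f (bound) ×1, q (bound) ×1
use order (left to right): h, r, g, q, f
typing: well-typed — term : Bool → Bool
ordered: ✗ — no ordered split (uses run h, r, g, q, f)
linear: ✓ — single use per variable (g, h, r, f, q)
affine: ✓ — no duplicate uses among g, h, r, f, q
relevant: ✓ — every one of g, h, r, f, q appears
unrestricted: ✓ — type-checks (Bool → Bool) and nothing is barred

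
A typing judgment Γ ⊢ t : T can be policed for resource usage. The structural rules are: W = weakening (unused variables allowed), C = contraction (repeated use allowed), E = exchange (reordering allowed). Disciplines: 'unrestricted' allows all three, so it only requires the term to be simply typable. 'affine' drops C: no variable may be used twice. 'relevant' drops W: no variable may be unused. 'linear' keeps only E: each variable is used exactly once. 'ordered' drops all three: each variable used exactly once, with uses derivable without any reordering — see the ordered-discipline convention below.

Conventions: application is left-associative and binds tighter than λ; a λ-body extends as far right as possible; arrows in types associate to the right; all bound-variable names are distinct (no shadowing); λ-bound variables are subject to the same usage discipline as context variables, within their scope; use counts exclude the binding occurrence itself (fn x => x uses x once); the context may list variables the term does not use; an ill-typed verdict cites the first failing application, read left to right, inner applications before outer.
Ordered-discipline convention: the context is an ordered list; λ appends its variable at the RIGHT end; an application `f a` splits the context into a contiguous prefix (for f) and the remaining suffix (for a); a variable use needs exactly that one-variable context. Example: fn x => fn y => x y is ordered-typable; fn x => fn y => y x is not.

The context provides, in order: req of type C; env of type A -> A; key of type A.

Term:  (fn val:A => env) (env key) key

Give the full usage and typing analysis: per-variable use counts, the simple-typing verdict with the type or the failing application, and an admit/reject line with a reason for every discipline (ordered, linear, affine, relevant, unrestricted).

use counts: req=0, env=2, key=2, val (λ-bound)=0
uses in reading order: env, env, key, key
typing: well-typed — term : A
ordered ✗ (needs contraction — env ×2, key ×2; needs weakening: req, val unused)
linear ✗ (needs contraction — env ×2, key ×2; needs weakening: req, val unused)
affine ✗ (needs contraction — env ×2, key ×2)
relevant ✗ (needs weakening: req, val unused)
unrestricted ✓ (simply typable at A; W, C, E all held)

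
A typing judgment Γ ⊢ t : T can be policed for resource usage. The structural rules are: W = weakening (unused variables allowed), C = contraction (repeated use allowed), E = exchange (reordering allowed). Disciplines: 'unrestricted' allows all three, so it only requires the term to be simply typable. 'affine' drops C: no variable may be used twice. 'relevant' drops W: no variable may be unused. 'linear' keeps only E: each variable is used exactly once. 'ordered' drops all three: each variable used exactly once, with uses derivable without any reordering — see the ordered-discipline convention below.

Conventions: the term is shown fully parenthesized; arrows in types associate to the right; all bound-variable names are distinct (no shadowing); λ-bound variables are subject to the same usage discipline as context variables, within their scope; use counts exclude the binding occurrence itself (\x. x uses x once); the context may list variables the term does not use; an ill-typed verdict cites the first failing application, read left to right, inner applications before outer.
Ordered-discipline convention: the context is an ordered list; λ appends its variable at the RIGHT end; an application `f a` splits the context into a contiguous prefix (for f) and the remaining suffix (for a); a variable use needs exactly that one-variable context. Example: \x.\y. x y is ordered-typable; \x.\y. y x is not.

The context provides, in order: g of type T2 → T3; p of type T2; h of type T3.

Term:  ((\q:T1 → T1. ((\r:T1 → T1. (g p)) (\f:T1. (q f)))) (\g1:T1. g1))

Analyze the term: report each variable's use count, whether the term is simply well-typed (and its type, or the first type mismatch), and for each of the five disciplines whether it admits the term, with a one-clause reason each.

use counts: g ×1, p ×1, h ×0, q (bound) ×1, r (bound) ×0, f (bound) ×1, g1 (bound) ×1
use order (left to right): g, p, q, f, g1
typing: well-typed — term : T3
ordered: ✗, unused: h, r — weakening required
linear: ✗, unused: h, r — weakening required
affine: ✓, none of g, p, h, q, r, f, g1 used more than once
relevant: ✗, unused: h, r — weakening required
unrestricted: ✓, well-typed at T3; no restrictions here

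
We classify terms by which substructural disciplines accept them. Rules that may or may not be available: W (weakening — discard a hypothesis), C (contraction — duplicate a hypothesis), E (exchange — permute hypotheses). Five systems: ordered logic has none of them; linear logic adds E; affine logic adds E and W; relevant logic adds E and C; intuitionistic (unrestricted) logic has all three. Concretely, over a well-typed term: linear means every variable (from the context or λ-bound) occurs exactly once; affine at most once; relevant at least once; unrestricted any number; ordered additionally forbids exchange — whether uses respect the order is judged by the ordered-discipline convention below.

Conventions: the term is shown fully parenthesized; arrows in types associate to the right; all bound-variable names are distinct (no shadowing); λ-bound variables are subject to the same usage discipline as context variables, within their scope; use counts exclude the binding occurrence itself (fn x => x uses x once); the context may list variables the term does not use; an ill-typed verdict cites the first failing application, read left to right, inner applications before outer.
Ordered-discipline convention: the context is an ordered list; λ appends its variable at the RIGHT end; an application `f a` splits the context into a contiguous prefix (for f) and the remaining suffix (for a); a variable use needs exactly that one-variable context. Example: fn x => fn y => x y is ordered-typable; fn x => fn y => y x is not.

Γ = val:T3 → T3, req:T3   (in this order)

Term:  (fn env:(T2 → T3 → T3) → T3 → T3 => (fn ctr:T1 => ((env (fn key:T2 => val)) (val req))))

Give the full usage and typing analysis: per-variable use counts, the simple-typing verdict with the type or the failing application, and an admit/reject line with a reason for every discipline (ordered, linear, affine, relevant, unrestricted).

use counts: val: 2, req: 1, env (bound): 1, ctr (bound): 0, key (bound): 0
left-to-right use order: env, val, val, req
typing: ✓ — ((T2 → T3 → T3) → T3 → T3) → T1 → T3
ordered: ✗, uses contraction: val ×2; unused: ctr, key — weakening required
linear: ✗, uses contraction: val ×2; unused: ctr, key — weakening required
affine: ✗, uses contraction: val ×2
relevant: ✗, unused: ctr, key — weakening required
unrestricted: ✓, simply typable at ((T2 → T3 → T3) → T3 → T3) → T1 → T3; W, C, E all held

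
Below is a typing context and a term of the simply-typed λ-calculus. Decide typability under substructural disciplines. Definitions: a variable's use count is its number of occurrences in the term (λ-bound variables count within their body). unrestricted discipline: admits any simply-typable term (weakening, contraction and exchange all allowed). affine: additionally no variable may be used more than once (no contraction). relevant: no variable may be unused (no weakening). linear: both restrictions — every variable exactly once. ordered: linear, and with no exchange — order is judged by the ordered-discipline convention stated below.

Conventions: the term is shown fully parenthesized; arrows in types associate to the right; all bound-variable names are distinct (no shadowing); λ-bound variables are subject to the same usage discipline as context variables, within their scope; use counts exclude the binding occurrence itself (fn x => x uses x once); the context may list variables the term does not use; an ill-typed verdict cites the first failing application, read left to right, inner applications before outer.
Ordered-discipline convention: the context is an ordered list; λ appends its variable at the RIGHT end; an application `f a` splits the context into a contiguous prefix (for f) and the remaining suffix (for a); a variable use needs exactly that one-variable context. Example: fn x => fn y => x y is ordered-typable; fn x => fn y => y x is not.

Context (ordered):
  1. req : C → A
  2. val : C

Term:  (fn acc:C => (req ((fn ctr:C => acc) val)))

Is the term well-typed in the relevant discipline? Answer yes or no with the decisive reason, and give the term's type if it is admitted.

no — unused: ctr — weakening required
use counts: req=1; val=1; acc (λ-bound)=1; ctr (λ-bound)=0
use order (left to right): req, acc, val
typing: ✓ — C → A
per-discipline verdicts: ordered ✗; linear ✗; affine ✓; relevant ✗; unrestricted ✓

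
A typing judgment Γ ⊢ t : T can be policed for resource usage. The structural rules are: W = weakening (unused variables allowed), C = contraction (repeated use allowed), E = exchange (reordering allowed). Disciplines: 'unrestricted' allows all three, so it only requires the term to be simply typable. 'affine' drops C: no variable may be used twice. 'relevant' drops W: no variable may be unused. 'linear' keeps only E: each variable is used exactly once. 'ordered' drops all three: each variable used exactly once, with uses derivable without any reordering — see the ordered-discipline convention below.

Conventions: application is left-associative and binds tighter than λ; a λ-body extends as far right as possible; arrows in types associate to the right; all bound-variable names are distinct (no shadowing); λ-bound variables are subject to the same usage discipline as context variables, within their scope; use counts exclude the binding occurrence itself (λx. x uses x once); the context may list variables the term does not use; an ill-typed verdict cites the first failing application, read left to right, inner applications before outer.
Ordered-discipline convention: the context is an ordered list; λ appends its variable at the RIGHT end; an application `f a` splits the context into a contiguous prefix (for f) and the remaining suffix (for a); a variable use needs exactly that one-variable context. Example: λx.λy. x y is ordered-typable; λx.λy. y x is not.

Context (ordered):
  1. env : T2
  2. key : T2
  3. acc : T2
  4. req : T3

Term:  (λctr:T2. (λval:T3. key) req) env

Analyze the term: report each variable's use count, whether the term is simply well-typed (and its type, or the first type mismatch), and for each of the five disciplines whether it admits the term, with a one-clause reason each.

use counts: env ×1, key ×1, acc ×0, req ×1, ctr (bound) ×0, val (bound) ×0
order of uses: key, req, env
typing: the term checks, with type T2
ordered: ✗, acc, ctr, val never used (weakening)
linear: ✗, acc, ctr, val never used (weakening)
affine: ✓, no duplicate uses among env, key, acc, req, ctr, val
relevant: ✗, acc, ctr, val never used (weakening)
unrestricted: ✓, typability at T2 is all that's needed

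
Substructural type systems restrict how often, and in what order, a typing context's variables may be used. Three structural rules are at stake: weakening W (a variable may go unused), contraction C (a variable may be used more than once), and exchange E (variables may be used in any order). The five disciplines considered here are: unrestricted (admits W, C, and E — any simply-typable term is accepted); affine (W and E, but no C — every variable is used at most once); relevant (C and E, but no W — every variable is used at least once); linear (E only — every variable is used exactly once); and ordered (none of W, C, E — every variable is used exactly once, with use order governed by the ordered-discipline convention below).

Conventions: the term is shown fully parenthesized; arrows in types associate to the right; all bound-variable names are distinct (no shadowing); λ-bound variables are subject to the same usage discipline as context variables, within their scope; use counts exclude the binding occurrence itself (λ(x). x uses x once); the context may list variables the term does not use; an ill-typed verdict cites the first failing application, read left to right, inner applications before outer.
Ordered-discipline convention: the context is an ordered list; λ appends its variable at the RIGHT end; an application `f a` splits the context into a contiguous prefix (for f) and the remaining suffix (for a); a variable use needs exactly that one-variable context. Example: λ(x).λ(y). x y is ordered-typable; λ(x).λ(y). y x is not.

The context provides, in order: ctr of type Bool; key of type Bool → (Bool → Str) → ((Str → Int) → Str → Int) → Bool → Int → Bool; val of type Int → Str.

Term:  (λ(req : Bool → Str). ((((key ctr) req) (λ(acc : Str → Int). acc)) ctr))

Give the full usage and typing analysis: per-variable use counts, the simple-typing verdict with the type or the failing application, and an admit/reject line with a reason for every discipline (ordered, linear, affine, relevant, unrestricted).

usage: ctr ×2; key ×1; val ×0; req [bound] ×1; acc [bound] ×1
uses in reading order: key, ctr, req, acc, ctr
typing: the term checks, with type (Bool → Str) → Int → Bool
ordered: ✗ — needs contraction — ctr ×2; val never used (weakening)
linear: ✗ — needs contraction — ctr ×2; val never used (weakening)
affine: ✗ — needs contraction — ctr ×2
relevant: ✗ — val never used (weakening)
unrestricted: ✓ — type-checks ((Bool → Str) → Int → Bool) and nothing is barred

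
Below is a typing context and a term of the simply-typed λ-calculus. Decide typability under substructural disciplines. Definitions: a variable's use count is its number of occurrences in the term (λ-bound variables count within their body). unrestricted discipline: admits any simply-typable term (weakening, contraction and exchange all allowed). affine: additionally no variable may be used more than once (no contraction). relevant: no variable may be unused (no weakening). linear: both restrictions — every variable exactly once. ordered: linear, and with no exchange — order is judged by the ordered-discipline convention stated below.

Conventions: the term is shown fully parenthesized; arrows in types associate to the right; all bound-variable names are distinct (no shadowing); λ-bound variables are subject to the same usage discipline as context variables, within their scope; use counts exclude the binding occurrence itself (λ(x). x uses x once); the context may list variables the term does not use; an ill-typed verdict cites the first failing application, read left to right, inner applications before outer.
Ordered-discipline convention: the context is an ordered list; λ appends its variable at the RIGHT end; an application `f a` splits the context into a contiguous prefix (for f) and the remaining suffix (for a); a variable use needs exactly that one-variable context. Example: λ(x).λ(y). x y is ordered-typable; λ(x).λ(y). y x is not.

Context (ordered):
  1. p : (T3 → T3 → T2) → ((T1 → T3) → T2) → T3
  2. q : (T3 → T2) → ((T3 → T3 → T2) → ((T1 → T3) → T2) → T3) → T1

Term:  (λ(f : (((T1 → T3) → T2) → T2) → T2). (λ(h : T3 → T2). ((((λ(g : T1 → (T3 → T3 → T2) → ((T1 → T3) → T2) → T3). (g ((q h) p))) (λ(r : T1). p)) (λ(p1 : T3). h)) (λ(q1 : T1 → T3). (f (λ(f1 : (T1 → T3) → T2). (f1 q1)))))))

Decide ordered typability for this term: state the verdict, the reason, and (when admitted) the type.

no — needs contraction — p ×2, h ×2; unused: r, p1 — weakening required
use counts: p: 2; q: 1; f (bound): 1; h (bound): 2; g (bound): 1; r (bound): 0; p1 (bound): 0; q1 (bound): 1; f1 (bound): 1
left-to-right use order: g, q, h, p, p, h, f, f1, q1
typing: well-typed at ((((T1 → T3) → T2) → T2) → T2) → (T3 → T2) → T3
all disciplines: ordered ✗ | linear ✗ | affine ✗ | relevant ✗ | unrestricted ✓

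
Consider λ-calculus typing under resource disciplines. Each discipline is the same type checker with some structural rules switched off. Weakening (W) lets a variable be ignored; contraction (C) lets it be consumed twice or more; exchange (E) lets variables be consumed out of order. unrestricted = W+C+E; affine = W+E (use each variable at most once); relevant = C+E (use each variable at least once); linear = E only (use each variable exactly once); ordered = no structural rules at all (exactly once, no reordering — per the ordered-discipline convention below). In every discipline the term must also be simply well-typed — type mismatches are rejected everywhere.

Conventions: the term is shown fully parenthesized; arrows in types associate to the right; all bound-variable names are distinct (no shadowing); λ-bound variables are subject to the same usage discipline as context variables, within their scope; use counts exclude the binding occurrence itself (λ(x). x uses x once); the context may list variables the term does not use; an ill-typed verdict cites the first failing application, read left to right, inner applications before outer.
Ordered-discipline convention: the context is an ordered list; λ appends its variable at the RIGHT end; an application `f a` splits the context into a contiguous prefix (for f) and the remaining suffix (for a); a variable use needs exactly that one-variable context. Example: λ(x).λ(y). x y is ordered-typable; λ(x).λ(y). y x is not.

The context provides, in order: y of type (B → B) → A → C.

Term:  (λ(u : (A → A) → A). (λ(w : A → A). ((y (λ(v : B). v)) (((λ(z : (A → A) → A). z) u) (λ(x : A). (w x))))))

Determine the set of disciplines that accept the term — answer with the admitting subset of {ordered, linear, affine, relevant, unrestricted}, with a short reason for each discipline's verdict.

admitted by: ordered, linear, affine, relevant, unrestricted
variable uses: y: 1×; u (λ-bound): 1×; w (λ-bound): 1×; v (λ-bound): 1×; z (λ-bound): 1×; x (λ-bound): 1×
order of uses: y, v, z, u, w, x
typing: well-typed at ((A → A) → A) → (A → A) → C
ordered: ✓, y, u, w, v, z, x once each; derivable with no W/C/E
linear: ✓, exactly-once usage across y, u, w, v, z, x
affine: ✓, none of y, u, w, v, z, x used more than once
relevant: ✓, at least one use each (y, u, w, v, z, x)
unrestricted: ✓, well-typed at ((A → A) → A) → (A → A) → C; no restrictions here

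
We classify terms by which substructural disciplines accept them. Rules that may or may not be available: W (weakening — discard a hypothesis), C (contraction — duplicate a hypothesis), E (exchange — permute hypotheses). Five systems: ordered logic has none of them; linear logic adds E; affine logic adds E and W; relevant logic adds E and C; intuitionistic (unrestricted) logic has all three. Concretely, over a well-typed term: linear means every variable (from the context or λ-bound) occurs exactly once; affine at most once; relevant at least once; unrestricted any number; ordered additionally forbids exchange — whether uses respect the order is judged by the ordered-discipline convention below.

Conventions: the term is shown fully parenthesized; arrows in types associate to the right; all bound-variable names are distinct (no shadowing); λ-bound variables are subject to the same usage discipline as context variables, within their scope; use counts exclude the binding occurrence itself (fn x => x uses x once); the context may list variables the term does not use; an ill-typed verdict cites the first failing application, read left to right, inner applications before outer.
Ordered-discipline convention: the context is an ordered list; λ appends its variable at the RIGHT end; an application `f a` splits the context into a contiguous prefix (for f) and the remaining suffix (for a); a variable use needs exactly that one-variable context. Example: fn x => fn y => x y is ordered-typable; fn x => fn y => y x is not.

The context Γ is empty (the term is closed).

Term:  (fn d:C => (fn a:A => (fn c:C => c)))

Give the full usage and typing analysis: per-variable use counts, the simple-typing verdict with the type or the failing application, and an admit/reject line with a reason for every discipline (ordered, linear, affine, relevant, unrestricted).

variable uses: d [bound]=0; a [bound]=0; c [bound]=1
use order (left to right): c
typing: ✓ — C → A → C → C
ordered: ✗, d, a never used (weakening)
linear: ✗, d, a never used (weakening)
affine: ✓, d, a, c: no repeats, contraction unneeded
relevant: ✗, d, a never used (weakening)
unrestricted: ✓, well-typed at C → A → C → C; no restrictions here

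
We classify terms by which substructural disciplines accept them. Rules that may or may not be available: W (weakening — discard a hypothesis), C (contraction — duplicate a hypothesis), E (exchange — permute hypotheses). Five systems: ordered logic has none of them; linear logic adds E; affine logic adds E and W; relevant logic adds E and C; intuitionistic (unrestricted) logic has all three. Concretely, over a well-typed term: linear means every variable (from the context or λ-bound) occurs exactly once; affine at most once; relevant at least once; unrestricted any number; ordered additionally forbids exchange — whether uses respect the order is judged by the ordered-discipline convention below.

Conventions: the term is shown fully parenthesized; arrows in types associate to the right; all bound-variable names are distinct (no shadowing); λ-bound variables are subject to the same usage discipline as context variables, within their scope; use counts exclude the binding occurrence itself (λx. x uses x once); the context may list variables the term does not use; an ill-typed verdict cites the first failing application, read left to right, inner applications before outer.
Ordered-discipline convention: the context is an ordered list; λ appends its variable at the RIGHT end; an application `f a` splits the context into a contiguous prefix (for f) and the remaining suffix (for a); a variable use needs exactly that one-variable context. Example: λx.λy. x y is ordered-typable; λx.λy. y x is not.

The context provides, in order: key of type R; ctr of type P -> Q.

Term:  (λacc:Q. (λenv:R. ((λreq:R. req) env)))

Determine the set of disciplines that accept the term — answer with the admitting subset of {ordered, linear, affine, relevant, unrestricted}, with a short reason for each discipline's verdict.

admitting disciplines: affine, unrestricted
variable uses: key: 0, ctr: 0, acc (bound): 0, env (bound): 1, req (bound): 1
use order (left to right): req, env
typing: well-typed — term : Q -> R -> R
ordered ✗ (unused: key, ctr, acc — weakening required)
linear ✗ (unused: key, ctr, acc — weakening required)
affine ✓ (no duplicate uses among key, ctr, acc, env, req)
relevant ✗ (unused: key, ctr, acc — weakening required)
unrestricted ✓ (simply typable at Q -> R -> R; W, C, E all held)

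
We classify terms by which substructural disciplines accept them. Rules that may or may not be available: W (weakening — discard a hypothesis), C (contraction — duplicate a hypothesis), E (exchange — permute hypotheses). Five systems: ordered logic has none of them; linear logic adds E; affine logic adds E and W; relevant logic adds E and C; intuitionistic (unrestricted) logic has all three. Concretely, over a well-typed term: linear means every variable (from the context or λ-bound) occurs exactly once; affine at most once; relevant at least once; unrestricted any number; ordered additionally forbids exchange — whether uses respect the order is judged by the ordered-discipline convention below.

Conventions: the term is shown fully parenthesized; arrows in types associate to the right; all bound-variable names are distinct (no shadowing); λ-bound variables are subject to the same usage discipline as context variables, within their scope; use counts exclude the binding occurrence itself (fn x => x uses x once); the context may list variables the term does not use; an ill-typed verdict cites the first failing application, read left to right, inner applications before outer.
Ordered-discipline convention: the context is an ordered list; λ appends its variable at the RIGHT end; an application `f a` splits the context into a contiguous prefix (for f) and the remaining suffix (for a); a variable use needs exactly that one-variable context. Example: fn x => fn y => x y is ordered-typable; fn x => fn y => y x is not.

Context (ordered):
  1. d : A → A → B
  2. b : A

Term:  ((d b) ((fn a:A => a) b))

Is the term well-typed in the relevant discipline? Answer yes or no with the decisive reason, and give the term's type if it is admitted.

yes — every one of d, b, a appears; term : B
use counts: d=1; b=2; a [bound]=1
uses in reading order: d, b, a, b
typing: well-typed at B
across the five disciplines: ordered ✗ | linear ✗ | affine ✗ | relevant ✓ | unrestricted ✓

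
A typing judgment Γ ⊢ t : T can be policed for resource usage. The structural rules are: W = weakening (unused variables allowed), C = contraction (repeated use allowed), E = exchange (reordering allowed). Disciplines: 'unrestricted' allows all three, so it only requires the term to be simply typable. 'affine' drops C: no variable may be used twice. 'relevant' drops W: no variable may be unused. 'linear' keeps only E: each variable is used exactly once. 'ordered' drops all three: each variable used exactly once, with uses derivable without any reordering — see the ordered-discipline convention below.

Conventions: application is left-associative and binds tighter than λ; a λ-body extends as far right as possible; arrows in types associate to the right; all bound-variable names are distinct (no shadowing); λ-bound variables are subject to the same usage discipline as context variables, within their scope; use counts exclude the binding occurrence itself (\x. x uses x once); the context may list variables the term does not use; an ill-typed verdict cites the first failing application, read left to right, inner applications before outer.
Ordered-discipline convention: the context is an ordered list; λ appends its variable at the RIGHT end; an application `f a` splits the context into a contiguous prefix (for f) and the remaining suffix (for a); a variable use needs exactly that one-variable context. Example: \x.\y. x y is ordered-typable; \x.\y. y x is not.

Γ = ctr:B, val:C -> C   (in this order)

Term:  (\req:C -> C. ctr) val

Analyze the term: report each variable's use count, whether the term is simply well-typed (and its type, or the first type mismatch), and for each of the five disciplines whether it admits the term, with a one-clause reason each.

usage: ctr=1, val=1, req [bound]=0
order of uses: ctr, val
typing: the term checks, with type B
ordered: ✗, req left unused
linear: ✗, req left unused
affine: ✓, none of ctr, val, req used more than once
relevant: ✗, req left unused
unrestricted: ✓, type-checks (B) and nothing is barred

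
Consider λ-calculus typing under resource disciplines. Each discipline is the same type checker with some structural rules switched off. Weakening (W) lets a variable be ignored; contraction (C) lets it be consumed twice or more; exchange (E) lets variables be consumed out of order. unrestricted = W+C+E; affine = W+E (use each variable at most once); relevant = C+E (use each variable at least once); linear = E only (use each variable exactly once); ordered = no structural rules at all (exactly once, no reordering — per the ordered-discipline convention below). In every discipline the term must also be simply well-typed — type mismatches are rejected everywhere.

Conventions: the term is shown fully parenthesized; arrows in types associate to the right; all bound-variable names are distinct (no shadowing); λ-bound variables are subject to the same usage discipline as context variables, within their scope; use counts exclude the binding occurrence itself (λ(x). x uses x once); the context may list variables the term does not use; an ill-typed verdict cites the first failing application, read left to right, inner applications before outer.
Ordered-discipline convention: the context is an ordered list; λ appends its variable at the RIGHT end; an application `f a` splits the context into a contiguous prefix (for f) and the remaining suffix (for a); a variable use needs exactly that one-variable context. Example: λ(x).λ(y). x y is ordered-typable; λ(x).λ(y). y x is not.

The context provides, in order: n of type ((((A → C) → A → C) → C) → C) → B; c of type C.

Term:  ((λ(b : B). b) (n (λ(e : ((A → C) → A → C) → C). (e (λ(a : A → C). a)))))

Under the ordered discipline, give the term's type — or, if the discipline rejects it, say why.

not well-typed under ordered — needs weakening: c unused
usage: n: 1×; c: 0×; b [bound]: 1×; e [bound]: 1×; a [bound]: 1×
left-to-right use order: b, n, e, a
typing: the term checks, with type B
summary: ordered ✗ · linear ✗ · affine ✓ · relevant ✗ · unrestricted ✓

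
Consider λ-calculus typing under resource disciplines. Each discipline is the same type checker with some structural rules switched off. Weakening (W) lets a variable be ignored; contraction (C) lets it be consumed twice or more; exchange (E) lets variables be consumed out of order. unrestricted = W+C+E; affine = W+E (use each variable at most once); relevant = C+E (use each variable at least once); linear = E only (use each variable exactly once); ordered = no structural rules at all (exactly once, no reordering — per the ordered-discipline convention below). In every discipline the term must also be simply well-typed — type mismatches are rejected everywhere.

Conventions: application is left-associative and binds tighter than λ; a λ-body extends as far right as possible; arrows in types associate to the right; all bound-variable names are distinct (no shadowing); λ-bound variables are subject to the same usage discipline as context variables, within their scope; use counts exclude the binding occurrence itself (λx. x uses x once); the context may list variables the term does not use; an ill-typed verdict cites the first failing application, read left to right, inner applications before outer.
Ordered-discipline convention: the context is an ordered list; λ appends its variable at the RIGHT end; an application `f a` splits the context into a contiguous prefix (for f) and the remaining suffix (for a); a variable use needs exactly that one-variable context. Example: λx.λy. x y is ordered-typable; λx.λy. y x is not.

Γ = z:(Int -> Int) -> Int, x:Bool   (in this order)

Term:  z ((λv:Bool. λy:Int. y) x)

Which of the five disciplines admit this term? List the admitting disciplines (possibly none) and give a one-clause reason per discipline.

accepted by: affine, unrestricted
variable uses: z=1; x=1; v [bound]=0; y [bound]=1
order of uses: z, y, x
typing: the term checks, with type Int
ordered ✗ (v left unused)
linear ✗ (v left unused)
affine ✓ (no duplicate uses among z, x, v, y)
relevant ✗ (v left unused)
unrestricted ✓ (simply typable at Int; W, C, E all held)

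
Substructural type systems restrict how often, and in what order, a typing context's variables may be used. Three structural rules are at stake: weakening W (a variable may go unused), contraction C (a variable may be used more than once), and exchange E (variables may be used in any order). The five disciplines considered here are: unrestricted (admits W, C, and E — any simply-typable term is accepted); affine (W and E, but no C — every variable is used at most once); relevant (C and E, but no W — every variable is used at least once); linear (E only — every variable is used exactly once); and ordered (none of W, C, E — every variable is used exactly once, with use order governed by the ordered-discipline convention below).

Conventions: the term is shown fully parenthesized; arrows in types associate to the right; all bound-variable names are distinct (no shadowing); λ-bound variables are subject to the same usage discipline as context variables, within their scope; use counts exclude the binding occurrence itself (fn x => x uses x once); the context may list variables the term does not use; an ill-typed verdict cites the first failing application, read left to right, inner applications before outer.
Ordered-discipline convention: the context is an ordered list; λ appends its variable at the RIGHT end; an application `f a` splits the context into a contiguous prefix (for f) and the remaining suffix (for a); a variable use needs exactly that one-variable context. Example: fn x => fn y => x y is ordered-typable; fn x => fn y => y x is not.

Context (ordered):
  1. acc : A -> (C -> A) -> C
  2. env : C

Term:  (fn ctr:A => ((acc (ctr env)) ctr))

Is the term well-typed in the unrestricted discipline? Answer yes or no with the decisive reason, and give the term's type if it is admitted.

no — not simply typable
variable uses: acc=1; env=1; ctr [bound]=2
left-to-right use order: acc, ctr, env, ctr
typing: ill-typed: non-arrow in function slot: A
summary: ordered ✗, linear ✗, affine ✗, relevant ✗, unrestricted ✗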